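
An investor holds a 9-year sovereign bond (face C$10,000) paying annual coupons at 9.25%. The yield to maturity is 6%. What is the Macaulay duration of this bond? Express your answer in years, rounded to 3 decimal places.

6.740 years

Periodic yield y = 0.06. Discount each cash flow and weight by its year:
  t   CF        PV=CF/(1+0.06)^t    t·PV
  1       925.00       872.6415       872.6415
  2       925.00       823.2467     1,646.4934
  3       925.00       776.6478     2,329.9435
  4       925.00       732.6866     2,930.7466
  5       925.00       691.2138     3,456.0690
  6       925.00       652.0885     3,912.5310
  7       925.00       615.1778     4,306.2448
  8       925.00       580.3564     4,642.8515
  9    10,925.00     6,466.4907    58,198.4164
  Σ                 12,210.5500    82,295.9378
Price P = Σ PV = 12,210.5500.
Macaulay duration = Σ(t·PV) / P = 82,295.9378 / 12,210.5500 = 6.73974 years.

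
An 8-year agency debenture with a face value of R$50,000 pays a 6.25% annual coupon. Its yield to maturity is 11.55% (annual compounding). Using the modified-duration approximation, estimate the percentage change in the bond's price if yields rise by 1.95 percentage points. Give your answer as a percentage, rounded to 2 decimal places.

Periodic yield y = 0.1155. Modified duration first:
  t   CF        PV=CF/(1+0.1155)^t    t·PV
  1     3,125.00     2,801.4343     2,801.4343
  2     3,125.00     2,511.3710     5,022.7420
  3     3,125.00     2,251.3411     6,754.0233
  4     3,125.00     2,018.2350     8,072.9398
  5     3,125.00     1,809.2649     9,046.3243
  6     3,125.00     1,621.9317     9,731.5905
  7     3,125.00     1,453.9953    10,177.9670
  8    53,125.00    22,158.6014   177,268.8115
  Σ                 36,626.1747   228,875.8327
P = 36,626.1747; D_Mac = 6.24897 yrs; D_mod = 6.24897/(1+0.1155) = 5.60194 yrs.
ΔP/P ≈ -D_mod · Δy = -5.60194 × (+0.0195) = -0.109238 = -10.9238%.

-10.92%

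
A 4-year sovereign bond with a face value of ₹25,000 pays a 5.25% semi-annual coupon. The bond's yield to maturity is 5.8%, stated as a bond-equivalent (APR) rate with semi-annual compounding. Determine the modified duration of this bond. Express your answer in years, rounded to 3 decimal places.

Periodic yield y = 0.029. First find Macaulay duration:
  t   CF        PV=CF/(1+0.029)^t    t·PV
  1       656.25       637.7551       637.7551
  2       656.25       619.7814     1,239.5629
  3       656.25       602.3143     1,806.9430
  4       656.25       585.3395     2,341.3579
  5       656.25       568.8430     2,844.2152
  6       656.25       552.8115     3,316.8690
  7       656.25       537.2318     3,760.6224
  8    25,656.25    20,411.2772   163,290.2176
  Σ                 24,515.3539   179,237.5430
P = 24,515.3539; Macaulay duration = 179,237.5430 / 24,515.3539 = 7.31124 half-year periods = 3.65562 years.
Modified duration = D_Mac / (1 + y) = 3.65562 / 1.029 = 3.55259 years.

3.553 years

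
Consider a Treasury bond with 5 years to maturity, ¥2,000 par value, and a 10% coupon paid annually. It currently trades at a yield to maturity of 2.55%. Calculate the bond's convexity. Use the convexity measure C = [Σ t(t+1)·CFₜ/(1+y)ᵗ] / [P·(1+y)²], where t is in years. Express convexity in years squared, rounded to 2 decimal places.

With y = 0.0255:
  t   CF        PV=CF/(1+0.0255)^t    t·PV        t(t+1)·PV
  1       200.00       195.0268       195.0268         390.0536
  2       200.00       190.1773       380.3546       1,141.0638
  3       200.00       185.4484       556.3451       2,225.3803
  4       200.00       180.8370       723.3481       3,616.7404
  5     2,200.00     1,939.7437     9,698.7187      58,192.3120
  Σ                  2,691.2332    11,553.7932      65,565.5501
P = 2,691.2332.
Convexity = Σ t(t+1)·PV / [P·(1+y)²] = 65,565.5501 / (2,691.2332 × 1.051650) = 23.16611.

23.17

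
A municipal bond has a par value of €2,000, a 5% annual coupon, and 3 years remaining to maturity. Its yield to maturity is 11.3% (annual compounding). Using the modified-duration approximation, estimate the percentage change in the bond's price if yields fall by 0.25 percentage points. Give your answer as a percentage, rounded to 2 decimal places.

Periodic yield y = 0.113. Modified duration first:
  t   CF        PV=CF/(1+0.113)^t    t·PV
  1       100.00        89.8473        89.8473
  2       100.00        80.7253       161.4506
  3     2,100.00     1,523.1189     4,569.3566
  Σ                  1,693.6914     4,820.6545
P = 1,693.6914; D_Mac = 2.84624 yrs; D_mod = 2.84624/(1+0.113) = 2.55727 yrs.
ΔP/P ≈ -D_mod · Δy = -2.55727 × (-0.0025) = +0.006393 = +0.6393%.

+0.64%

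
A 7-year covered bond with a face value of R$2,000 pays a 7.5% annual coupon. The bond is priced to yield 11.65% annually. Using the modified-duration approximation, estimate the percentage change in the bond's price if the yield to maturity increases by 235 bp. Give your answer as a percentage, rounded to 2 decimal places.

Periodic yield y = 0.1165. Modified duration first:
  t   CF        PV=CF/(1+0.1165)^t    t·PV
  1       150.00       134.3484       134.3484
  2       150.00       120.3300       240.6599
  3       150.00       107.7743       323.3228
  4       150.00        96.5287       386.1147
  5       150.00        86.4565       432.2825
  6       150.00        77.4353       464.6117
  7     2,150.00       994.0938     6,958.6566
  Σ                  1,616.9669     8,939.9967
P = 1,616.9669; D_Mac = 5.52887 yrs; D_mod = 5.52887/(1+0.1165) = 4.95196 yrs.
ΔP/P ≈ -D_mod · Δy = -4.95196 × (+0.0235) = -0.116371 = -11.6371%.

-11.64%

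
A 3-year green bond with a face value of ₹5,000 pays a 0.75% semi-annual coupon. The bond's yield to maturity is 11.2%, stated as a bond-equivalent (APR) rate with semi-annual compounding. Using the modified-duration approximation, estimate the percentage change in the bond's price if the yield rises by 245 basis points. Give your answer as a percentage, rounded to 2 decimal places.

Periodic yield y = 0.056. Modified duration first:
  t   CF        PV=CF/(1+0.056)^t    t·PV
  1        18.75        17.7557        17.7557
  2        18.75        16.8141        33.6282
  3        18.75        15.9224        47.7673
  4        18.75        15.0781        60.3123
  5        18.75        14.2785        71.3924
  6     5,018.75     3,619.1956    21,715.1735
  Σ                  3,699.0443    21,946.0293
P = 3,699.0443; D_Mac = 5.93289 half-year periods = 2.96645 yrs; D_mod = 2.96645/(1+0.056) = 2.80913 yrs.
ΔP/P ≈ -D_mod · Δy = -2.80913 × (+0.0245) = -0.068824 = -6.8824%.

-6.88%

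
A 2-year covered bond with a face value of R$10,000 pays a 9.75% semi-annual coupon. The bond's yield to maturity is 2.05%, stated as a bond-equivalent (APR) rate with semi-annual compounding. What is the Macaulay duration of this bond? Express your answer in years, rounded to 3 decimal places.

Periodic yield y = 0.01025. Discount each cash flow and weight by its period:
  t   CF        PV=CF/(1+0.01025)^t    t·PV
  1       487.50       482.5538       482.5538
  2       487.50       477.6578       955.3157
  3       487.50       472.8115     1,418.4345
  4    10,487.50    10,068.3090    40,273.2362
  Σ                 11,501.3322    43,129.5402
Price P = Σ PV = 11,501.3322.
Macaulay duration = Σ(t·PV) / P = 43,129.5402 / 11,501.3322 = 3.74996 half-year periods.
In years: 3.74996 / 2 = 1.87498 years.

1.875 years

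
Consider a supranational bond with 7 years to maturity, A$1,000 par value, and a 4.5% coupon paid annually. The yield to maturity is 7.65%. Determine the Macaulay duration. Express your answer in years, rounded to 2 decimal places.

6.06 years

Periodic yield y = 0.0765. Discount each cash flow and weight by its year:
  t   CF        PV=CF/(1+0.0765)^t    t·PV
  1        45.00        41.8021        41.8021
  2        45.00        38.8315        77.6630
  3        45.00        36.0720       108.2160
  4        45.00        33.5086       134.0344
  5        45.00        31.1274       155.6368
  6        45.00        28.9153       173.4920
  7     1,045.00       623.7608     4,366.3253
  Σ                    834.0178     5,057.1699
Price P = Σ PV = 834.0178.
Macaulay duration = Σ(t·PV) / P = 5,057.1699 / 834.0178 = 6.06362 years.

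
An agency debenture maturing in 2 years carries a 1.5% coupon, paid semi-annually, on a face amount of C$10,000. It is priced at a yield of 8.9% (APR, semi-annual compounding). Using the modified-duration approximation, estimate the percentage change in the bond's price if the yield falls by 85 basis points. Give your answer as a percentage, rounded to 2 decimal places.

Periodic yield y = 0.0445. Modified duration first:
  t   CF        PV=CF/(1+0.0445)^t    t·PV
  1        75.00        71.8047        71.8047
  2        75.00        68.7455       137.4910
  3        75.00        65.8167       197.4500
  4    10,075.00     8,464.6943    33,858.7771
  Σ                  8,671.0612    34,265.5229
P = 8,671.0612; D_Mac = 3.95171 half-year periods = 1.97586 yrs; D_mod = 1.97586/(1+0.0445) = 1.89168 yrs.
ΔP/P ≈ -D_mod · Δy = -1.89168 × (-0.0085) = +0.016079 = +1.6079%.

+1.61%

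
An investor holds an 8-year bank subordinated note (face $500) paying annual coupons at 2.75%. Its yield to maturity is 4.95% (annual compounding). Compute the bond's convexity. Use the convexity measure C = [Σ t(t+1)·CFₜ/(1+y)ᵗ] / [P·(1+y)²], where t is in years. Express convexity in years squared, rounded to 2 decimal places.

56.98

With y = 0.0495:
  t   CF        PV=CF/(1+0.0495)^t    t·PV        t(t+1)·PV
  1        13.75        13.1015        13.1015          26.2030
  2        13.75        12.4835        24.9671          74.9012
  3        13.75        11.8948        35.6843         142.7370
  4        13.75        11.3337        45.3349         226.6746
  5        13.75        10.7992        53.9959         323.9752
  6        13.75        10.2898        61.7390         432.1727
  7        13.75         9.8045        68.6315         549.0522
  8       513.75       349.0537     2,792.4299      25,131.8690
  Σ                    428.7607     3,095.8840      26,907.5850
P = 428.7607.
Convexity = Σ t(t+1)·PV / [P·(1+y)²] = 26,907.5850 / (428.7607 × 1.101450) = 56.97638.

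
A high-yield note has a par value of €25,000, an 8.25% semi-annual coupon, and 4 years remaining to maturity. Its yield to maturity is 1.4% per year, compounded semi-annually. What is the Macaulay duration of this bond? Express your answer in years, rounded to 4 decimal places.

3.5531 years

Periodic yield y = 0.007. Discount each cash flow and weight by its period:
  t   CF        PV=CF/(1+0.007)^t    t·PV
  1     1,031.25     1,024.0814     1,024.0814
  2     1,031.25     1,016.9627     2,033.9254
  3     1,031.25     1,009.8934     3,029.6803
  4     1,031.25     1,002.8733     4,011.4933
  5     1,031.25       995.9020     4,979.5100
  6     1,031.25       988.9792     5,933.8749
  7     1,031.25       982.1044     6,874.7310
  8    26,031.25    24,618.3680   196,946.9437
  Σ                 31,639.1644   224,834.2401
Price P = Σ PV = 31,639.1644.
Macaulay duration = Σ(t·PV) / P = 224,834.2401 / 31,639.1644 = 7.10620 half-year periods.
In years: 7.10620 / 2 = 3.55310 years.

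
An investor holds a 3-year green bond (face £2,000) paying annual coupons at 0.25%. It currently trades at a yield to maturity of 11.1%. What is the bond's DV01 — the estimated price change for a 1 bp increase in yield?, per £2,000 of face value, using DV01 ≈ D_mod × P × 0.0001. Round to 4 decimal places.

Periodic yield y = 0.111.
  t   CF        PV=CF/(1+0.111)^t    t·PV
  1         5.00         4.5005         4.5005
  2         5.00         4.0508         8.1016
  3     2,005.00     1,462.0836     4,386.2507
  Σ                  1,470.6348     4,398.8528
P = 1,470.6348; D_Mac = 2.99113 yrs; D_mod = 2.69228 yrs.
DV01 ≈ 2.69228 × 1,470.6348 × 0.0001 = 0.395936.

£0.3959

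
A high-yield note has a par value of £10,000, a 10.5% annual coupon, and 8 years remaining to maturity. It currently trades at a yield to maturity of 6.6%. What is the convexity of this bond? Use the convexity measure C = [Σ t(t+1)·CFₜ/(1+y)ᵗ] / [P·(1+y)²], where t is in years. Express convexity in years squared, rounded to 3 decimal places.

42.831

With y = 0.066:
  t   CF        PV=CF/(1+0.066)^t    t·PV        t(t+1)·PV
  1     1,050.00       984.9906       984.9906       1,969.9812
  2     1,050.00       924.0062     1,848.0124       5,544.0373
  3     1,050.00       866.7976     2,600.3927      10,401.5708
  4     1,050.00       813.1309     3,252.5237      16,262.6186
  5     1,050.00       762.7870     3,813.9349      22,883.6096
  6     1,050.00       715.5600     4,293.3602      30,053.5211
  7     1,050.00       671.2571     4,698.7994      37,590.3953
  8    11,050.00     6,626.8119    53,014.4948     477,130.4536
  Σ                 12,365.3413    74,506.5088     601,836.1875
P = 12,365.3413.
Convexity = Σ t(t+1)·PV / [P·(1+y)²] = 601,836.1875 / (12,365.3413 × 1.136356) = 42.83096.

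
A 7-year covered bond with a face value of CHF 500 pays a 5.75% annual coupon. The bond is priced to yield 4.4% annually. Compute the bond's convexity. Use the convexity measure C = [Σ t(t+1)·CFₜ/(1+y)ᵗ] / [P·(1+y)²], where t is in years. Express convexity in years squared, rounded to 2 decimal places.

With y = 0.044:
  t   CF        PV=CF/(1+0.044)^t    t·PV        t(t+1)·PV
  1        28.75        27.5383        27.5383          55.0766
  2        28.75        26.3777        52.7554         158.2662
  3        28.75        25.2660        75.7980         303.1919
  4        28.75        24.2011        96.8046         484.0228
  5        28.75        23.1812       115.9059         695.4351
  6        28.75        22.2042       133.2251         932.5758
  7       528.75       391.1532     2,738.0724      21,904.5793
  Σ                    539.9217     3,240.0996      24,533.1478
P = 539.9217.
Convexity = Σ t(t+1)·PV / [P·(1+y)²] = 24,533.1478 / (539.9217 × 1.089936) = 41.68900.

41.69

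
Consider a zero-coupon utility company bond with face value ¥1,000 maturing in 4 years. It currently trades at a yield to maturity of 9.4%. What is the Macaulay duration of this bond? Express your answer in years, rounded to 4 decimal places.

4.0000 years

A zero-coupon bond has a single cash flow at maturity, so its Macaulay duration equals its maturity: 4 years.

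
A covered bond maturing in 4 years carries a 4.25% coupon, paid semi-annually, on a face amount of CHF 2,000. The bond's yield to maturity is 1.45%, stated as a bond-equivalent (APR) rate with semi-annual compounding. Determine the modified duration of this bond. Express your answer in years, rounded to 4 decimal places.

3.7104 years

Periodic yield y = 0.00725. First find Macaulay duration:
  t   CF        PV=CF/(1+0.00725)^t    t·PV
  1        42.50        42.1941        42.1941
  2        42.50        41.8904        83.7808
  3        42.50        41.5889       124.7666
  4        42.50        41.2895       165.1581
  5        42.50        40.9923       204.9616
  6        42.50        40.6973       244.1836
  7        42.50        40.4043       282.8304
  8     2,042.50     1,927.8083    15,422.4668
  Σ                  2,216.8651    16,570.3419
P = 2,216.8651; Macaulay duration = 16,570.3419 / 2,216.8651 = 7.47467 half-year periods = 3.73734 years.
Modified duration = D_Mac / (1 + y) = 3.73734 / 1.00725 = 3.71044 years.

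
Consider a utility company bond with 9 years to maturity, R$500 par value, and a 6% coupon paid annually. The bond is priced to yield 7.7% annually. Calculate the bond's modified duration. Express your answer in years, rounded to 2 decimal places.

6.58 years

Periodic yield y = 0.077. First find Macaulay duration:
  t   CF        PV=CF/(1+0.077)^t    t·PV
  1        30.00        27.8552        27.8552
  2        30.00        25.8637        51.7273
  3        30.00        24.0145        72.0436
  4        30.00        22.2976        89.1905
  5        30.00        20.7035       103.5173
  6        30.00        19.2233       115.3396
  7        30.00        17.8489       124.9423
  8        30.00        16.5728       132.5823
  9       530.00       271.8533     2,446.6793
  Σ                    446.2326     3,163.8772
P = 446.2326; Macaulay duration = 3,163.8772 / 446.2326 = 7.09020 years.
Modified duration = D_Mac / (1 + y) = 7.09020 / 1.077 = 6.58328 years.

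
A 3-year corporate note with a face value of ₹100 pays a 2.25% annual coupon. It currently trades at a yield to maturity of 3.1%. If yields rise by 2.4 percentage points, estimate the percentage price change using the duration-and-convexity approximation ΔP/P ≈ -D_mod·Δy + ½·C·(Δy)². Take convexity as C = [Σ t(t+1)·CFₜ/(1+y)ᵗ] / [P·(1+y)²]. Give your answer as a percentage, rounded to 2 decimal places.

With y = 0.031:
  t   CF        PV=CF/(1+0.031)^t    t·PV        t(t+1)·PV
  1         2.25         2.1823         2.1823           4.3647
  2         2.25         2.1167         4.2335          12.7004
  3       102.25        93.3012       279.9037       1,119.6146
  Σ                     97.6003       286.3195       1,136.6797
P = 97.6003; D_Mac = 2.93359 yrs; D_mod = 2.84539 yrs; C = 10.95644.
Duration effect: -2.84539 × (+0.024) = -0.068289
Convexity effect: 0.5 × 10.95644 × (0.024)² = +0.0031555
ΔP/P ≈ -0.068289 + 0.0031555 = -0.065134 = -6.5134%.

-6.51%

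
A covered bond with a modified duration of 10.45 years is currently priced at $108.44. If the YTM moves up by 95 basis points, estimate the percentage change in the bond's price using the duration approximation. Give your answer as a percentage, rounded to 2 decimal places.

-9.93%

Duration approximation: ΔP/P ≈ -D_mod · Δy = -10.45 × (+0.0095) = -0.099275.
As a percentage: -9.9275%.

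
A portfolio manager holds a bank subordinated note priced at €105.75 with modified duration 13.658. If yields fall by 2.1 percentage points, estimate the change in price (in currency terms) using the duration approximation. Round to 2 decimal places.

+€30.33

Duration approximation: ΔP/P ≈ -D_mod · Δy = -13.658 × (-0.021) = +0.286818.
ΔP ≈ 105.75 × (+0.286818) = +30.3310035.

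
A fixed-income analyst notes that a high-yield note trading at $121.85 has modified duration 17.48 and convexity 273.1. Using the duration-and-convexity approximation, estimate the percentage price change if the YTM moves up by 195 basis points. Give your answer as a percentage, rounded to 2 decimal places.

-28.89%

Duration effect: -D_mod·Δy = -17.48 × (+0.0195) = -0.340860
Convexity effect: ½·C·(Δy)² = 0.5 × 273.1 × (0.0195)² = +0.0519231375
ΔP/P ≈ -0.340860 + 0.0519231375 = -0.2889368625
= -28.89368625%.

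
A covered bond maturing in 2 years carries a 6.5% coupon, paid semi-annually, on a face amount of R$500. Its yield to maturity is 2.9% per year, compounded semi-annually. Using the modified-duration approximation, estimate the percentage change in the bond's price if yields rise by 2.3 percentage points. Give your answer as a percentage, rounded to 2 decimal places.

-4.33%

Periodic yield y = 0.0145. Modified duration first:
  t   CF        PV=CF/(1+0.0145)^t    t·PV
  1        16.25        16.0177        16.0177
  2        16.25        15.7888        31.5776
  3        16.25        15.5631        46.6894
  4       516.25       487.3622     1,949.4489
  Σ                    534.7319     2,043.7336
P = 534.7319; D_Mac = 3.82198 half-year periods = 1.91099 yrs; D_mod = 1.91099/(1+0.0145) = 1.88368 yrs.
ΔP/P ≈ -D_mod · Δy = -1.88368 × (+0.023) = -0.043325 = -4.3325%.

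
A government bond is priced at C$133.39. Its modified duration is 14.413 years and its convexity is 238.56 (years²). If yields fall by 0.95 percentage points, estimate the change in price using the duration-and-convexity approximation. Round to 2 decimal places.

+C$19.70

Duration effect: -D_mod·Δy = -14.413 × (-0.0095) = +0.1369235
Convexity effect: ½·C·(Δy)² = 0.5 × 238.56 × (-0.0095)² = +0.01076502
ΔP/P ≈ +0.1369235 + 0.01076502 = +0.14768852
ΔP ≈ 133.39 × (+0.14768852) = +19.7001716828.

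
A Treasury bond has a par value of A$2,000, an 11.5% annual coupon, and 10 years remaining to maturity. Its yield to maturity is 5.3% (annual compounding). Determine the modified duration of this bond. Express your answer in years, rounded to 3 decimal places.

Periodic yield y = 0.053. First find Macaulay duration:
  t   CF        PV=CF/(1+0.053)^t    t·PV
  1       230.00       218.4236       218.4236
  2       230.00       207.4298       414.8595
  3       230.00       196.9893       590.9680
  4       230.00       187.0744       748.2976
  5       230.00       177.6585       888.2925
  6       230.00       168.7165     1,012.2991
  7       230.00       160.2246     1,121.5723
  8       230.00       152.1601     1,217.2810
  9       230.00       144.5015     1,300.5139
  10    2,230.00     1,330.5192    13,305.1922
  Σ                  2,943.6976    20,817.6997
P = 2,943.6976; Macaulay duration = 20,817.6997 / 2,943.6976 = 7.07196 years.
Modified duration = D_Mac / (1 + y) = 7.07196 / 1.053 = 6.71601 years.

6.716 years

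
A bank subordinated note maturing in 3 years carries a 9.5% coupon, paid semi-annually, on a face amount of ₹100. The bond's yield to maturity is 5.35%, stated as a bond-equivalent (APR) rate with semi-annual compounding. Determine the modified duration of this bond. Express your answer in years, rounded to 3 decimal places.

2.629 years

Periodic yield y = 0.02675. First find Macaulay duration:
  t   CF        PV=CF/(1+0.02675)^t    t·PV
  1         4.75         4.6262         4.6262
  2         4.75         4.5057         9.0114
  3         4.75         4.3883        13.1650
  4         4.75         4.2740        17.0960
  5         4.75         4.1627        20.8133
  6       104.75        89.4058       536.4349
  Σ                    111.3628       601.1468
P = 111.3628; Macaulay duration = 601.1468 / 111.3628 = 5.39810 half-year periods = 2.69905 years.
Modified duration = D_Mac / (1 + y) = 2.69905 / 1.02675 = 2.62873 years.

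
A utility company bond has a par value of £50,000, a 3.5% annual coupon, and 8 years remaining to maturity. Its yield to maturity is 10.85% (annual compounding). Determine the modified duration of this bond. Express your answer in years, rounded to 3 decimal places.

6.153 years

Periodic yield y = 0.1085. First find Macaulay duration:
  t   CF        PV=CF/(1+0.1085)^t    t·PV
  1     1,750.00     1,578.7100     1,578.7100
  2     1,750.00     1,424.1858     2,848.3716
  3     1,750.00     1,284.7865     3,854.3594
  4     1,750.00     1,159.0316     4,636.1262
  5     1,750.00     1,045.5855     5,227.9276
  6     1,750.00       943.2436     5,659.4616
  7     1,750.00       850.9189     5,956.4323
  8    51,750.00    22,699.9434   181,599.5473
  Σ                 30,986.4052   211,360.9359
P = 30,986.4052; Macaulay duration = 211,360.9359 / 30,986.4052 = 6.82109 years.
Modified duration = D_Mac / (1 + y) = 6.82109 / 1.1085 = 6.15344 years.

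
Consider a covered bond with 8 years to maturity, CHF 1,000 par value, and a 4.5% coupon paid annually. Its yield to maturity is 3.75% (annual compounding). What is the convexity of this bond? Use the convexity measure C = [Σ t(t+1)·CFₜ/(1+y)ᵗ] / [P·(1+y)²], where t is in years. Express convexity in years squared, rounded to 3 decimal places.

With y = 0.0375:
  t   CF        PV=CF/(1+0.0375)^t    t·PV        t(t+1)·PV
  1        45.00        43.3735        43.3735          86.7470
  2        45.00        41.8058        83.6116         250.8347
  3        45.00        40.2947       120.8842         483.5367
  4        45.00        38.8383       155.3532         776.7658
  5        45.00        37.4345       187.1725       1,123.0349
  6        45.00        36.0814       216.4886       1,515.4205
  7        45.00        34.7773       243.4411       1,947.5284
  8     1,045.00       778.4155     6,227.3236      56,045.9124
  Σ                  1,051.0210     7,277.6482      62,229.7804
P = 1,051.0210.
Convexity = Σ t(t+1)·PV / [P·(1+y)²] = 62,229.7804 / (1,051.0210 × 1.076406) = 55.00608.

55.006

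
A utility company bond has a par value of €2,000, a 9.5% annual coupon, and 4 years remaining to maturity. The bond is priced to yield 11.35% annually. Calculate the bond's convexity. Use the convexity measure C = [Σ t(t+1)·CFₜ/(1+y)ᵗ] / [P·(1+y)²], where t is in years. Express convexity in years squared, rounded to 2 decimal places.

13.43

With y = 0.1135:
  t   CF        PV=CF/(1+0.1135)^t    t·PV        t(t+1)·PV
  1       190.00       170.6331       170.6331         341.2663
  2       190.00       153.2404       306.4807         919.4421
  3       190.00       137.6204       412.8613       1,651.4453
  4     2,190.00     1,424.5681     5,698.2726      28,491.3629
  Σ                  1,886.0621     6,588.2478      31,403.5166
P = 1,886.0621.
Convexity = Σ t(t+1)·PV / [P·(1+y)²] = 31,403.5166 / (1,886.0621 × 1.239882) = 13.42894.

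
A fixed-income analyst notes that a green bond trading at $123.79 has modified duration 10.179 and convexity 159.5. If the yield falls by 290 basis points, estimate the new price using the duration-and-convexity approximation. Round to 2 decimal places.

Duration effect: -D_mod·Δy = -10.179 × (-0.029) = +0.295191
Convexity effect: ½·C·(Δy)² = 0.5 × 159.5 × (-0.029)² = +0.06706975
ΔP/P ≈ +0.295191 + 0.06706975 = +0.36226075
New price ≈ 123.79 × (1 + 0.36226075) = 168.6342582425.

$168.63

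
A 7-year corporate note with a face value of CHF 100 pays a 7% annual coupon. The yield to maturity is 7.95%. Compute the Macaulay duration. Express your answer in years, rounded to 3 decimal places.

5.731 years

Periodic yield y = 0.0795. Discount each cash flow and weight by its year:
  t   CF        PV=CF/(1+0.0795)^t    t·PV
  1         7.00         6.4845         6.4845
  2         7.00         6.0069        12.0139
  3         7.00         5.5646        16.6937
  4         7.00         5.1547        20.6190
  5         7.00         4.7751        23.8756
  6         7.00         4.4235        26.5408
  7       107.00        62.6362       438.4532
  Σ                     95.0455       544.6806
Price P = Σ PV = 95.0455.
Macaulay duration = Σ(t·PV) / P = 544.6806 / 95.0455 = 5.73074 years.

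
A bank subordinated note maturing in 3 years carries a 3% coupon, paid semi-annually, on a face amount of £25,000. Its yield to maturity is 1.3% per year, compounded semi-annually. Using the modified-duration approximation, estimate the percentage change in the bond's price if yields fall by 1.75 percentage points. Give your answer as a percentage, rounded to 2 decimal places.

Periodic yield y = 0.0065. Modified duration first:
  t   CF        PV=CF/(1+0.0065)^t    t·PV
  1       375.00       372.5782       372.5782
  2       375.00       370.1721       740.3442
  3       375.00       367.7815     1,103.3446
  4       375.00       365.4064     1,461.6256
  5       375.00       363.0466     1,815.2330
  6    25,375.00    24,407.5044   146,445.0262
  Σ                 26,246.4893   151,938.1519
P = 26,246.4893; D_Mac = 5.78889 half-year periods = 2.89445 yrs; D_mod = 2.89445/(1+0.0065) = 2.87575 yrs.
ΔP/P ≈ -D_mod · Δy = -2.87575 × (-0.0175) = +0.050326 = +5.0326%.

+5.03%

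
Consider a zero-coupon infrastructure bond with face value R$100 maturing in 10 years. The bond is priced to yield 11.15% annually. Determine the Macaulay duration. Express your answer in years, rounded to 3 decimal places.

A zero-coupon bond has a single cash flow at maturity, so its Macaulay duration equals its maturity: 10 years.

10.000 years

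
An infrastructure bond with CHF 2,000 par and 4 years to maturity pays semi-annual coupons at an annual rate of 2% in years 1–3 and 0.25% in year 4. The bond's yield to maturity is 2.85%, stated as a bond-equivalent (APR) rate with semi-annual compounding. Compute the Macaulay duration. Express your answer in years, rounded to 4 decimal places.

Periodic yield y = 0.01425. Discount each cash flow and weight by its period:
  t   CF        PV=CF/(1+0.01425)^t    t·PV
  1        20.00        19.7190        19.7190
  2        20.00        19.4420        38.8839
  3        20.00        19.1688        57.5064
  4        20.00        18.8995        75.5979
  5        20.00        18.6339        93.1697
  6        20.00        18.3721       110.2329
  7         2.50         2.2643        15.8498
  8     2,002.50     1,788.1848    14,305.4782
  Σ                  1,904.6844    14,716.4379
Price P = Σ PV = 1,904.6844.
Macaulay duration = Σ(t·PV) / P = 14,716.4379 / 1,904.6844 = 7.72644 half-year periods.
In years: 7.72644 / 2 = 3.86322 years.

3.8632 years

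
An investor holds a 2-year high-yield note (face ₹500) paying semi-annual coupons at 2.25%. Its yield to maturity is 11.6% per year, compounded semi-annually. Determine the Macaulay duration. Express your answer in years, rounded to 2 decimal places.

1.96 years

Periodic yield y = 0.058. Discount each cash flow and weight by its period:
  t   CF        PV=CF/(1+0.058)^t    t·PV
  1        5.625         5.3166         5.3166
  2        5.625         5.0252        10.0504
  3        5.625         4.7497        14.2491
  4      505.625       403.5393     1,614.1573
  Σ                    418.6308     1,643.7734
Price P = Σ PV = 418.6308.
Macaulay duration = Σ(t·PV) / P = 1,643.7734 / 418.6308 = 3.92655 half-year periods.
In years: 3.92655 / 2 = 1.96327 years.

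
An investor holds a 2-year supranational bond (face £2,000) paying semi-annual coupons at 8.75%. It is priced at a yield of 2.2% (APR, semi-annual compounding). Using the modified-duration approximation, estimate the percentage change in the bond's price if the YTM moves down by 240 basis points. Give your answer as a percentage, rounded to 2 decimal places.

+4.48%

Periodic yield y = 0.011. Modified duration first:
  t   CF        PV=CF/(1+0.011)^t    t·PV
  1        87.50        86.5480        86.5480
  2        87.50        85.6063       171.2126
  3        87.50        84.6749       254.0246
  4     2,087.50     1,998.1214     7,992.4854
  Σ                  2,254.9505     8,504.2706
P = 2,254.9505; D_Mac = 3.77138 half-year periods = 1.88569 yrs; D_mod = 1.88569/(1+0.011) = 1.86517 yrs.
ΔP/P ≈ -D_mod · Δy = -1.86517 × (-0.024) = +0.044764 = +4.4764%.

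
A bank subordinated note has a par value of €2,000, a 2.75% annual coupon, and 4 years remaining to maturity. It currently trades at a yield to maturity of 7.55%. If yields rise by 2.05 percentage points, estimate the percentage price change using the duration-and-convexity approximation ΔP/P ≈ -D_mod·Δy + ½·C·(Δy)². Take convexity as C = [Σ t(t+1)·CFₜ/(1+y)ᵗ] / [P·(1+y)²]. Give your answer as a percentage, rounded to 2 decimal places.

-6.95%

With y = 0.0755:
  t   CF        PV=CF/(1+0.0755)^t    t·PV        t(t+1)·PV
  1        55.00        51.1390        51.1390         102.2780
  2        55.00        47.5491        95.0981         285.2943
  3        55.00        44.2111       132.6333         530.5334
  4     2,055.00     1,535.9256     6,143.7022      30,718.5112
  Σ                  1,678.8247     6,422.5727      31,636.6168
P = 1,678.8247; D_Mac = 3.82564 yrs; D_mod = 3.55708 yrs; C = 16.29160.
Duration effect: -3.55708 × (+0.0205) = -0.072920
Convexity effect: 0.5 × 16.29160 × (0.0205)² = +0.0034233
ΔP/P ≈ -0.072920 + 0.0034233 = -0.069497 = -6.9497%.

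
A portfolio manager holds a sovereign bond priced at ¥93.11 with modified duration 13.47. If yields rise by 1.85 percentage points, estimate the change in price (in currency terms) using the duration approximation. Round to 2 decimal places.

Duration approximation: ΔP/P ≈ -D_mod · Δy = -13.47 × (+0.0185) = -0.249195.
ΔP ≈ 93.11 × (-0.249195) = -23.20254645.

-¥23.20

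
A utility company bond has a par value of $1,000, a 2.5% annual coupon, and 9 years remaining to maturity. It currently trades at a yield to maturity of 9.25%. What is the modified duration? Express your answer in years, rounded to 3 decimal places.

7.199 years

Periodic yield y = 0.0925. First find Macaulay duration:
  t   CF        PV=CF/(1+0.0925)^t    t·PV
  1        25.00        22.8833        22.8833
  2        25.00        20.9458        41.8916
  3        25.00        19.1724        57.5171
  4        25.00        17.5491        70.1963
  5        25.00        16.0632        80.3161
  6        25.00        14.7032        88.2191
  7        25.00        13.4583        94.2080
  8        25.00        12.3188        98.5504
  9     1,025.00       462.3074     4,160.7667
  Σ                    599.4015     4,714.5487
P = 599.4015; Macaulay duration = 4,714.5487 / 599.4015 = 7.86543 years.
Modified duration = D_Mac / (1 + y) = 7.86543 / 1.0925 = 7.19948 years.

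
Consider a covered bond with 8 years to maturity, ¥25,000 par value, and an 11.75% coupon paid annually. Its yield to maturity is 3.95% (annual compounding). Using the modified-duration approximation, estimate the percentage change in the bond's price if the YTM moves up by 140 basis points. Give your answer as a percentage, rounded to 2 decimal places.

-8.18%

Periodic yield y = 0.0395. Modified duration first:
  t   CF        PV=CF/(1+0.0395)^t    t·PV
  1     2,937.50     2,825.8778     2,825.8778
  2     2,937.50     2,718.4972     5,436.9944
  3     2,937.50     2,615.1969     7,845.5907
  4     2,937.50     2,515.8219    10,063.2878
  5     2,937.50     2,420.2231    12,101.1156
  6     2,937.50     2,328.2570    13,969.5419
  7     2,937.50     2,239.7855    15,678.4982
  8    27,937.50    20,492.3418   163,938.7344
  Σ                 38,156.0012   231,859.6408
P = 38,156.0012; D_Mac = 6.07662 yrs; D_mod = 6.07662/(1+0.0395) = 5.84572 yrs.
ΔP/P ≈ -D_mod · Δy = -5.84572 × (+0.014) = -0.081840 = -8.1840%.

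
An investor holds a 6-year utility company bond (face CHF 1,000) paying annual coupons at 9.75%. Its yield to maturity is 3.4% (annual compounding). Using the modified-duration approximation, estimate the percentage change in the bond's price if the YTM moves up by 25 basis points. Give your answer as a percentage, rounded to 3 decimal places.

Periodic yield y = 0.034. Modified duration first:
  t   CF        PV=CF/(1+0.034)^t    t·PV
  1        97.50        94.2940        94.2940
  2        97.50        91.1934       182.3869
  3        97.50        88.1948       264.5844
  4        97.50        85.2948       341.1791
  5        97.50        82.4901       412.4506
  6     1,097.50       898.0103     5,388.0615
  Σ                  1,339.4774     6,682.9565
P = 1,339.4774; D_Mac = 4.98923 yrs; D_mod = 4.98923/(1+0.034) = 4.82517 yrs.
ΔP/P ≈ -D_mod · Δy = -4.82517 × (+0.0025) = -0.012063 = -1.2063%.

-1.206%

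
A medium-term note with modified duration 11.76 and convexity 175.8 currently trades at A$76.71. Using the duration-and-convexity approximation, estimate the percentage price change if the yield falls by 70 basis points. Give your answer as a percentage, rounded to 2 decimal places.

+8.66%

Duration effect: -D_mod·Δy = -11.76 × (-0.007) = +0.082320
Convexity effect: ½·C·(Δy)² = 0.5 × 175.8 × (-0.007)² = +0.0043071
ΔP/P ≈ +0.082320 + 0.0043071 = +0.0866271
= +8.66271%.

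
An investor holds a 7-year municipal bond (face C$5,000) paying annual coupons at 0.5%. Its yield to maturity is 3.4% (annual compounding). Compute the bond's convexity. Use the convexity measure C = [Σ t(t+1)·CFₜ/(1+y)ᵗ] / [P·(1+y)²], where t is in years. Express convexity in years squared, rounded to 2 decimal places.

With y = 0.034:
  t   CF        PV=CF/(1+0.034)^t    t·PV        t(t+1)·PV
  1        25.00        24.1779        24.1779          48.3559
  2        25.00        23.3829        46.7659         140.2976
  3        25.00        22.6141        67.8422         271.3686
  4        25.00        21.8705        87.4818         437.4091
  5        25.00        21.1513       105.7566         634.5394
  6        25.00        20.4558       122.7349         859.1442
  7     5,025.00     3,976.4204    27,834.9429     222,679.5432
  Σ                  4,110.0729    28,289.7021     225,070.6580
P = 4,110.0729.
Convexity = Σ t(t+1)·PV / [P·(1+y)²] = 225,070.6580 / (4,110.0729 × 1.069156) = 51.21867.

51.22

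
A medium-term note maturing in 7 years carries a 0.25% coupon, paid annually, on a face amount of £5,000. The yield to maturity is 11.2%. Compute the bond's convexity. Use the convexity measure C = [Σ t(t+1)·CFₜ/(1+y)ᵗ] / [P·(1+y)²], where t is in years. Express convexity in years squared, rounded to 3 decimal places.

44.594

With y = 0.112:
  t   CF        PV=CF/(1+0.112)^t    t·PV        t(t+1)·PV
  1        12.50        11.2410        11.2410          22.4820
  2        12.50        10.1088        20.2176          60.6529
  3        12.50         9.0907        27.2720         109.0880
  4        12.50         8.1751        32.7002         163.5012
  5        12.50         7.3517        36.7584         220.5501
  6        12.50         6.6112        39.6673         277.6710
  7     5,012.50     2,384.0803    16,688.5619     133,508.4955
  Σ                  2,436.6587    16,856.4185     134,362.4408
P = 2,436.6587.
Convexity = Σ t(t+1)·PV / [P·(1+y)²] = 134,362.4408 / (2,436.6587 × 1.236544) = 44.59371.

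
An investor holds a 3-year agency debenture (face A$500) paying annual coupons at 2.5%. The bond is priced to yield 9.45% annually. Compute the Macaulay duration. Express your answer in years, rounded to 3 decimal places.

Periodic yield y = 0.0945. Discount each cash flow and weight by its year:
  t   CF        PV=CF/(1+0.0945)^t    t·PV
  1        12.50        11.4207        11.4207
  2        12.50        10.4347        20.8693
  3       512.50       390.8828     1,172.6484
  Σ                    412.7382     1,204.9385
Price P = Σ PV = 412.7382.
Macaulay duration = Σ(t·PV) / P = 1,204.9385 / 412.7382 = 2.91938 years.

2.919 years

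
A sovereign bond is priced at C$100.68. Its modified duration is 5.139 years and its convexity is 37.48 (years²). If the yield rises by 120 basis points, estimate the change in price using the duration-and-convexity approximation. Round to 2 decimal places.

-C$5.94

Duration effect: -D_mod·Δy = -5.139 × (+0.012) = -0.061668
Convexity effect: ½·C·(Δy)² = 0.5 × 37.48 × (0.012)² = +0.00269856
ΔP/P ≈ -0.061668 + 0.00269856 = -0.05896944
ΔP ≈ 100.68 × (-0.05896944) = -5.9370432192.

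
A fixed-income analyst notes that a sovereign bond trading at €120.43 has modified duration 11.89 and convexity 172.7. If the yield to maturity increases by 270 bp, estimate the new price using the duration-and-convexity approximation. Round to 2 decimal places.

€89.35

Duration effect: -D_mod·Δy = -11.89 × (+0.027) = -0.321030
Convexity effect: ½·C·(Δy)² = 0.5 × 172.7 × (0.027)² = +0.06294915
ΔP/P ≈ -0.321030 + 0.06294915 = -0.25808085
New price ≈ 120.43 × (1 - 0.25808085) = 89.3493232345.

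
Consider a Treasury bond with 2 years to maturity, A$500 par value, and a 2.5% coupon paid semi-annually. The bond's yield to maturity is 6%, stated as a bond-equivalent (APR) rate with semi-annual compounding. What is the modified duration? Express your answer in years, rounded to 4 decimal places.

Periodic yield y = 0.03. First find Macaulay duration:
  t   CF        PV=CF/(1+0.03)^t    t·PV
  1         6.25         6.0680         6.0680
  2         6.25         5.8912        11.7824
  3         6.25         5.7196        17.1589
  4       506.25       449.7966     1,799.1863
  Σ                    467.4754     1,834.1956
P = 467.4754; Macaulay duration = 1,834.1956 / 467.4754 = 3.92362 half-year periods = 1.96181 years.
Modified duration = D_Mac / (1 + y) = 1.96181 / 1.03 = 1.90467 years.

1.9047 years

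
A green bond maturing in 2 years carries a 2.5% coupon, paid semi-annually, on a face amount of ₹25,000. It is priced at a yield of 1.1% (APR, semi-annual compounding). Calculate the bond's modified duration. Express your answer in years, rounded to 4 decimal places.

Periodic yield y = 0.0055. First find Macaulay duration:
  t   CF        PV=CF/(1+0.0055)^t    t·PV
  1       312.50       310.7907       310.7907
  2       312.50       309.0907       618.1813
  3       312.50       307.4000       922.1999
  4    25,312.50    24,763.1986    99,052.7944
  Σ                 25,690.4799   100,903.9662
P = 25,690.4799; Macaulay duration = 100,903.9662 / 25,690.4799 = 3.92768 half-year periods = 1.96384 years.
Modified duration = D_Mac / (1 + y) = 1.96384 / 1.0055 = 1.95310 years.

1.9531 years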